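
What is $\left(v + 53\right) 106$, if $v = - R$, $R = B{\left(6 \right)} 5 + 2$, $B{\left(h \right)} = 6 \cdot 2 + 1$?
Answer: $-1484$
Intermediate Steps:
$B{\left(h \right)} = 13$ ($B{\left(h \right)} = 12 + 1 = 13$)
$R = 67$ ($R = 13 \cdot 5 + 2 = 65 + 2 = 67$)
$v = -67$ ($v = \left(-1\right) 67 = -67$)
$\left(v + 53\right) 106 = \left(-67 + 53\right) 106 = \left(-14\right) 106 = -1484$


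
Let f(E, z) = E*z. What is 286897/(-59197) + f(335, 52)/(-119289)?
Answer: -35254867973/7061550933 ≈ -4.9925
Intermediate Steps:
286897/(-59197) + f(335, 52)/(-119289) = 286897/(-59197) + (335*52)/(-119289) = 286897*(-1/59197) + 17420*(-1/119289) = -286897/59197 - 17420/119289 = -35254867973/7061550933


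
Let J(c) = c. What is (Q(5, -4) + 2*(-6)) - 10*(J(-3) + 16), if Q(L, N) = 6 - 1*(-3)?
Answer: -133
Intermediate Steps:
Q(L, N) = 9 (Q(L, N) = 6 + 3 = 9)
(Q(5, -4) + 2*(-6)) - 10*(J(-3) + 16) = (9 + 2*(-6)) - 10*(-3 + 16) = (9 - 12) - 10*13 = -3 - 130 = -133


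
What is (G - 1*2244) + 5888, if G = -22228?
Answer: -18584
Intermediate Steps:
(G - 1*2244) + 5888 = (-22228 - 1*2244) + 5888 = (-22228 - 2244) + 5888 = -24472 + 5888 = -18584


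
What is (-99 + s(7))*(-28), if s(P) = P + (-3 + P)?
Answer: 2464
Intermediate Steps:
s(P) = -3 + 2*P
(-99 + s(7))*(-28) = (-99 + (-3 + 2*7))*(-28) = (-99 + (-3 + 14))*(-28) = (-99 + 11)*(-28) = -88*(-28) = 2464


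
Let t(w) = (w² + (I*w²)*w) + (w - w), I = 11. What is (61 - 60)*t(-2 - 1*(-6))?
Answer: 720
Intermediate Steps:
t(w) = w² + 11*w³ (t(w) = (w² + (11*w²)*w) + (w - w) = (w² + 11*w³) + 0 = w² + 11*w³)
(61 - 60)*t(-2 - 1*(-6)) = (61 - 60)*((-2 - 1*(-6))²*(1 + 11*(-2 - 1*(-6)))) = 1*((-2 + 6)²*(1 + 11*(-2 + 6))) = 1*(4²*(1 + 11*4)) = 1*(16*(1 + 44)) = 1*(16*45) = 1*720 = 720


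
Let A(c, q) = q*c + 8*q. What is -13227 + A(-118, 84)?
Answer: -22467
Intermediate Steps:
A(c, q) = 8*q + c*q (A(c, q) = c*q + 8*q = 8*q + c*q)
-13227 + A(-118, 84) = -13227 + 84*(8 - 118) = -13227 + 84*(-110) = -13227 - 9240 = -22467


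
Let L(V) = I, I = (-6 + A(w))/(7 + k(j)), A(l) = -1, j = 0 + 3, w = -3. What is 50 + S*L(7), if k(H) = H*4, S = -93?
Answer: 1601/19 ≈ 84.263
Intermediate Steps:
j = 3
k(H) = 4*H
I = -7/19 (I = (-6 - 1)/(7 + 4*3) = -7/(7 + 12) = -7/19 ≈ -0.36842)
L(V) = -7/19
50 + S*L(7) = 50 - 93*(-7/19) = 50 + 651/19 = 1601/19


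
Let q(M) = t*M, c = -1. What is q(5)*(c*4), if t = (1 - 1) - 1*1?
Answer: 20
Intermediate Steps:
t = -1 (t = 0 - 1 = -1)
q(M) = -M
q(5)*(c*4) = (-1*5)*(-1*4) = -5*(-4) = 20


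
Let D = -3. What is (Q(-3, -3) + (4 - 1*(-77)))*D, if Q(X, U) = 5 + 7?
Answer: -279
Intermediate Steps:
Q(X, U) = 12
(Q(-3, -3) + (4 - 1*(-77)))*D = (12 + (4 - 1*(-77)))*(-3) = (12 + (4 + 77))*(-3) = (12 + 81)*(-3) = 93*(-3) = -279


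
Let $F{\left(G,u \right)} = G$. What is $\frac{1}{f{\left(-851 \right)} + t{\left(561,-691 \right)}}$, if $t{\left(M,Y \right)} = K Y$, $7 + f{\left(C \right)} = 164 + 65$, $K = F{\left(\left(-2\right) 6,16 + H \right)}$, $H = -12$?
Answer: $\frac{1}{8514} \approx 0.00011745$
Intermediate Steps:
$K = -12$ ($K = \left(-2\right) 6 = -12$)
$f{\left(C \right)} = 222$ ($f{\left(C \right)} = -7 + \left(164 + 65\right) = -7 + 229 = 222$)
$t{\left(M,Y \right)} = - 12 Y$
$\frac{1}{f{\left(-851 \right)} + t{\left(561,-691 \right)}} = \frac{1}{222 - -8292} = \frac{1}{222 + 8292} = \frac{1}{8514}$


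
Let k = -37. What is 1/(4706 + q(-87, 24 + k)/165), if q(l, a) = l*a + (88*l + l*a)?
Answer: 55/257032 ≈ 0.00021398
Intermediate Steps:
q(l, a) = 88*l + 2*a*l (q(l, a) = a*l + (88*l + a*l) = 88*l + 2*a*l)
1/(4706 + q(-87, 24 + k)/165) = 1/(4706 + (2*(-87)*(44 + (24 - 37)))/165) = 1/(4706 + (2*(-87)*(44 - 13))*(1/165)) = 1/(4706 + (2*(-87)*31)*(1/165)) = 1/(4706 - 5394*1/165) = 1/(4706 - 1798/55) = 1/(257032/55) = 55/257032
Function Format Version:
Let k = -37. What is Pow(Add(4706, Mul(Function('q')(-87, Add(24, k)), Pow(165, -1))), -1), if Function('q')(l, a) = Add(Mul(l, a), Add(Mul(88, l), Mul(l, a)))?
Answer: Rational(55, 257032) ≈ 0.00021398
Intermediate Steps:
Function('q')(l, a) = Add(Mul(88, l), Mul(2, a, l)) (Function('q')(l, a) = Add(Mul(a, l), Add(Mul(88, l), Mul(a, l))) = Add(Mul(88, l), Mul(2, a, l)))
Pow(Add(4706, Mul(Function('q')(-87, Add(24, k)), Pow(165, -1))), -1) = Pow(Add(4706, Mul(Mul(2, -87, Add(44, Add(24, -37))), Pow(165, -1))), -1) = Pow(Add(4706, Mul(Mul(2, -87, Add(44, -13)), Rational(1, 165))), -1) = Pow(Add(4706, Mul(Mul(2, -87, 31), Rational(1, 165))), -1) = Pow(Add(4706, Mul(-5394, Rational(1, 165))), -1) = Pow(Add(4706, Rational(-1798, 55)), -1) = Pow(Rational(257032, 55), -1) = Rational(55, 257032)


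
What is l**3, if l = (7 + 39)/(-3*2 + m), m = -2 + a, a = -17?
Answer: -97336/15625 ≈ -6.2295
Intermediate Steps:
m = -19 (m = -2 - 17 = -19)
l = -46/25 (l = (7 + 39)/(-3*2 - 19) = 46/(-6 - 19) = 46/(-25) = 46*(-1/25) = -46/25 ≈ -1.8400)
l**3 = (-46/25)**3 = -97336/15625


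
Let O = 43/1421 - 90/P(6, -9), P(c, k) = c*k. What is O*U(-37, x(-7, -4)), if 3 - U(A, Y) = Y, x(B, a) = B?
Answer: 72340/4263 ≈ 16.969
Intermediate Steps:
U(A, Y) = 3 - Y
O = 7234/4263 (O = 43/1421 - 90/(6*(-9)) = 43*(1/1421) - 90/(-54) = 43/1421 - 90*(-1/54) = 43/1421 + 5/3 = 7234/4263 ≈ 1.6969)
O*U(-37, x(-7, -4)) = 7234*(3 - 1*(-7))/4263 = 7234*(3 + 7)/4263 = (7234/4263)*10 = 72340/4263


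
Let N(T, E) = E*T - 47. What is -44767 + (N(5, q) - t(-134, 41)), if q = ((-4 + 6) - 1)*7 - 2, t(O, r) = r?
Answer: -44830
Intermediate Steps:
q = 5 (q = (2 - 1)*7 - 2 = 1*7 - 2 = 7 - 2 = 5)
N(T, E) = -47 + E*T
-44767 + (N(5, q) - t(-134, 41)) = -44767 + ((-47 + 5*5) - 1*41) = -44767 + ((-47 + 25) - 41) = -44767 + (-22 - 41) = -44767 - 63 = -44830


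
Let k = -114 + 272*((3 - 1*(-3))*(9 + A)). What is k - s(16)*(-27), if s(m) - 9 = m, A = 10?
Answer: 31569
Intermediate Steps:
s(m) = 9 + m
k = 30894 (k = -114 + 272*((3 - 1*(-3))*(9 + 10)) = -114 + 272*((3 + 3)*19) = -114 + 272*(6*19) = -114 + 272*114 = -114 + 31008 = 30894)
k - s(16)*(-27) = 30894 - (9 + 16)*(-27) = 30894 - 25*(-27) = 30894 - 1*(-675) = 30894 + 675 = 31569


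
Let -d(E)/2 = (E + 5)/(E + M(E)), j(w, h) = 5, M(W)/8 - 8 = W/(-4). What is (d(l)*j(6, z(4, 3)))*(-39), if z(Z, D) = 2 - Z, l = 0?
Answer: 975/32 ≈ 30.469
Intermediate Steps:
M(W) = 64 - 2*W (M(W) = 64 + 8*(W/(-4)) = 64 + 8*(W*(-¼)) = 64 + 8*(-W/4) = 64 - 2*W)
d(E) = -2*(5 + E)/(64 - E) (d(E) = -2*(E + 5)/(E + (64 - 2*E)) = -2*(5 + E)/(64 - E))
(d(l)*j(6, z(4, 3)))*(-39) = ((2*(5 + 0)/(-64 + 0))*5)*(-39) = ((2*5/(-64))*5)*(-39) = ((2*(-1/64)*5)*5)*(-39) = -5/32*5*(-39) = -25/32*(-39) = 975/32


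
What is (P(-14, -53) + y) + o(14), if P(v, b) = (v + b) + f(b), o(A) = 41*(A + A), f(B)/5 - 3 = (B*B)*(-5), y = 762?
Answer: -68367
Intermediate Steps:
f(B) = 15 - 25*B² (f(B) = 15 + 5*((B*B)*(-5)) = 15 + 5*(B²*(-5)) = 15 + 5*(-5*B²) = 15 - 25*B²)
o(A) = 82*A (o(A) = 41*(2*A) = 82*A)
P(v, b) = 15 + b + v - 25*b² (P(v, b) = (v + b) + (15 - 25*b²) = (b + v) + (15 - 25*b²) = 15 + b + v - 25*b²)
(P(-14, -53) + y) + o(14) = ((15 - 53 - 14 - 25*(-53)²) + 762) + 82*14 = ((15 - 53 - 14 - 25*2809) + 762) + 1148 = ((15 - 53 - 14 - 70225) + 762) + 1148 = (-70277 + 762) + 1148 = -69515 + 1148 = -68367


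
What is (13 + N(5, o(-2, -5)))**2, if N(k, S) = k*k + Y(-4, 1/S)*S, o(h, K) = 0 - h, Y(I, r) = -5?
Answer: 784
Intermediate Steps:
o(h, K) = -h
N(k, S) = k**2 - 5*S (N(k, S) = k*k - 5*S = k**2 - 5*S)
(13 + N(5, o(-2, -5)))**2 = (13 + (5**2 - (-5)*(-2)))**2 = (13 + (25 - 5*2))**2 = (13 + (25 - 10))**2 = (13 + 15)**2 = 28**2 = 784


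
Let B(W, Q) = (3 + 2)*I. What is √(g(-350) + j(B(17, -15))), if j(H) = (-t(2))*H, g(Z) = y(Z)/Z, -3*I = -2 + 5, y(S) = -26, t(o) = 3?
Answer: √18466/35 ≈ 3.8826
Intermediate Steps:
I = -1 (I = -(-2 + 5)/3 = -⅓*3 = -1)
g(Z) = -26/Z
B(W, Q) = -5 (B(W, Q) = (3 + 2)*(-1) = 5*(-1) = -5)
j(H) = -3*H (j(H) = (-1*3)*H = -3*H)
√(g(-350) + j(B(17, -15))) = √(-26/(-350) - 3*(-5)) = √(-26*(-1/350) + 15) = √(13/175 + 15) = √(2638/175) = √18466/35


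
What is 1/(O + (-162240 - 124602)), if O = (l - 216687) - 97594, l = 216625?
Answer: -1/384498 ≈ -2.6008e-6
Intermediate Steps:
O = -97656 (O = (216625 - 216687) - 97594 = -62 - 97594 = -97656)
1/(O + (-162240 - 124602)) = 1/(-97656 + (-162240 - 124602)) = 1/(-97656 - 286842) = 1/(-384498) = -1/384498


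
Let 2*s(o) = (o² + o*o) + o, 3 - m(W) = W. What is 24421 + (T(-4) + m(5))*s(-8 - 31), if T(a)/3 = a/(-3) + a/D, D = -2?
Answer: 36433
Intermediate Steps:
m(W) = 3 - W
T(a) = -5*a/2 (T(a) = 3*(a/(-3) + a/(-2)) = 3*(a*(-⅓) + a*(-½)) = 3*(-a/3 - a/2) = 3*(-5*a/6) = -5*a/2)
s(o) = o² + o/2 (s(o) = ((o² + o*o) + o)/2 = ((o² + o²) + o)/2 = (2*o² + o)/2 = (o + 2*o²)/2 = o² + o/2)
24421 + (T(-4) + m(5))*s(-8 - 31) = 24421 + (-5/2*(-4) + (3 - 1*5))*((-8 - 31)*(½ + (-8 - 31))) = 24421 + (10 + (3 - 5))*(-39*(½ - 39)) = 24421 + (10 - 2)*(-39*(-77/2)) = 24421 + 8*(3003/2) = 24421 + 12012 = 36433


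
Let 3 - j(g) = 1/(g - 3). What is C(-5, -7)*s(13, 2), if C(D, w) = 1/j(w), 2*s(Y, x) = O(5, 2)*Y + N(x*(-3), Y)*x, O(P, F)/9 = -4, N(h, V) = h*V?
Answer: -3120/31 ≈ -100.65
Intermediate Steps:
N(h, V) = V*h
O(P, F) = -36 (O(P, F) = 9*(-4) = -36)
s(Y, x) = -18*Y - 3*Y*x²/2 (s(Y, x) = (-36*Y + (Y*(x*(-3)))*x)/2 = (-36*Y + (Y*(-3*x))*x)/2 = (-36*Y + (-3*Y*x)*x)/2 = (-36*Y - 3*Y*x²)/2 = -18*Y - 3*Y*x²/2)
j(g) = 3 - 1/(-3 + g) (j(g) = 3 - 1/(g - 3) = 3 - 1/(-3 + g))
C(D, w) = (-3 + w)/(-10 + 3*w) (C(D, w) = 1/((-10 + 3*w)/(-3 + w)) = (-3 + w)/(-10 + 3*w))
C(-5, -7)*s(13, 2) = ((-3 - 7)/(-10 + 3*(-7)))*((3/2)*13*(-12 - 1*2²)) = (-10/(-10 - 21))*((3/2)*13*(-12 - 1*4)) = (-10/(-31))*((3/2)*13*(-12 - 4)) = (-1/31*(-10))*((3/2)*13*(-16)) = (10/31)*(-312) = -3120/31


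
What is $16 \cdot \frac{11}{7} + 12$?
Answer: $\frac{260}{7} \approx 37.143$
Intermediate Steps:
$16 \cdot \frac{11}{7} + 12 = \frac{176}{7} + 12 = \frac{260}{7}$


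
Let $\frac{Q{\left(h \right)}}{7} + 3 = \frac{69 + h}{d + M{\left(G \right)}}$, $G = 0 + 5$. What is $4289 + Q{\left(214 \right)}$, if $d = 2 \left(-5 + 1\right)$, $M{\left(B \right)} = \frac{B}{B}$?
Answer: $3985$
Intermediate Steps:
$G = 5$
$M{\left(B \right)} = 1$
$d = -8$ ($d = 2 \left(-4\right) = -8$)
$Q{\left(h \right)} = -90 - h$ ($Q{\left(h \right)} = -21 + 7 \frac{69 + h}{-8 + 1} = -21 + 7 \frac{69 + h}{-7} = -21 + 7 \left(69 + h\right) \left(- \frac{1}{7}\right) = -21 + 7 \left(- \frac{69}{7} - \frac{h}{7}\right) = -21 - \left(69 + h\right) = -90 - h$)
$4289 + Q{\left(214 \right)} = 4289 - 304 = 3985$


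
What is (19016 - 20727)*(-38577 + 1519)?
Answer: 63406238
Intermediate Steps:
(19016 - 20727)*(-38577 + 1519) = -1711*(-37058) = 63406238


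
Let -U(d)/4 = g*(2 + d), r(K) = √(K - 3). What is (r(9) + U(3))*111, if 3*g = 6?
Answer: -4440 + 111*√6 ≈ -4168.1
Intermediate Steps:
g = 2 (g = (⅓)*6 = 2)
r(K) = √(-3 + K)
U(d) = -16 - 8*d (U(d) = -8*(2 + d) = -4*(4 + 2*d) = -16 - 8*d)
(r(9) + U(3))*111 = (√(-3 + 9) + (-16 - 8*3))*111 = (√6 + (-16 - 24))*111 = (√6 - 40)*111 = (-40 + √6)*111 = -4440 + 111*√6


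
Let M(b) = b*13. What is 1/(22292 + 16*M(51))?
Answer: 1/32900 ≈ 3.0395e-5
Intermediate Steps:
M(b) = 13*b
1/(22292 + 16*M(51)) = 1/(22292 + 16*(13*51)) = 1/(22292 + 16*663) = 1/(22292 + 10608) = 1/32900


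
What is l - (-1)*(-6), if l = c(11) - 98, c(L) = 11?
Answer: -93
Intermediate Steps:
l = -87 (l = 11 - 98 = -87)
l - (-1)*(-6) = -87 - (-1)*(-6) = -87 - 1*6 = -87 - 6 = -93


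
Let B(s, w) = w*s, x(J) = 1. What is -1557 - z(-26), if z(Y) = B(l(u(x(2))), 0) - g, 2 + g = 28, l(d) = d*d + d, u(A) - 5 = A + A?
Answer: -1531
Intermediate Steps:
u(A) = 5 + 2*A (u(A) = 5 + (A + A) = 5 + 2*A)
l(d) = d + d**2 (l(d) = d**2 + d = d + d**2)
g = 26 (g = -2 + 28 = 26)
B(s, w) = s*w
z(Y) = -26 (z(Y) = ((5 + 2*1)*(1 + (5 + 2*1)))*0 - 1*26 = ((5 + 2)*(1 + (5 + 2)))*0 - 26 = (7*(1 + 7))*0 - 26 = (7*8)*0 - 26 = 56*0 - 26 = 0 - 26 = -26)
-1557 - z(-26) = -1557 - 1*(-26) = -1557 + 26 = -1531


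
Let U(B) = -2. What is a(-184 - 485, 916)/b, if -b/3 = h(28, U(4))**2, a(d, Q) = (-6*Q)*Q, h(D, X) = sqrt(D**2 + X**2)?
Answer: 419528/197 ≈ 2129.6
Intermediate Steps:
a(d, Q) = -6*Q**2
b = -2364 (b = -3*(sqrt(28**2 + (-2)**2))**2 = -3*(sqrt(784 + 4))**2 = -3*(sqrt(788))**2 = -3*(2*sqrt(197))**2 = -3*788 = -2364)
a(-184 - 485, 916)/b = -6*916**2/(-2364) = -6*839056*(-1/2364) = -5034336*(-1/2364) = 419528/197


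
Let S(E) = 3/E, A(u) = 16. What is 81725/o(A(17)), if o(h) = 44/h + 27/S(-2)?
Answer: -326900/61 ≈ -5359.0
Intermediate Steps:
o(h) = -18 + 44/h (o(h) = 44/h + 27/((3/(-2))) = 44/h + 27/((3*(-1/2))) = 44/h + 27/(-3/2) = 44/h + 27*(-2/3) = 44/h - 18 = -18 + 44/h)
81725/o(A(17)) = 81725/(-18 + 44/16) = 81725/(-18 + 44*(1/16)) = 81725/(-18 + 11/4) = 81725/(-61/4) = 81725*(-4/61) = -326900/61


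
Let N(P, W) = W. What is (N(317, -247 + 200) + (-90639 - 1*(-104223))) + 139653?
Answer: 153190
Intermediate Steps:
(N(317, -247 + 200) + (-90639 - 1*(-104223))) + 139653 = ((-247 + 200) + (-90639 - 1*(-104223))) + 139653 = (-47 + (-90639 + 104223)) + 139653 = (-47 + 13584) + 139653 = 13537 + 139653 = 153190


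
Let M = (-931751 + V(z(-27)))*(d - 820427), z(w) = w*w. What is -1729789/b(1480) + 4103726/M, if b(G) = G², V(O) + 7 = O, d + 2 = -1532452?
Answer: -344478869415867251/436208292158193600 ≈ -0.78971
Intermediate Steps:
d = -1532454 (d = -2 - 1532452 = -1532454)
z(w) = w²
V(O) = -7 + O
M = 2190600444549 (M = (-931751 + (-7 + (-27)²))*(-1532454 - 820427) = (-931751 + (-7 + 729))*(-2352881) = (-931751 + 722)*(-2352881) = -931029*(-2352881) = 2190600444549)
-1729789/b(1480) + 4103726/M = -1729789/(1480²) + 4103726/2190600444549 = -1729789/2190400 + 4103726*(1/2190600444549) = -1729789*1/2190400 + 373066/199145494959 = -1729789/2190400 + 373066/199145494959 = -344478869415867251/436208292158193600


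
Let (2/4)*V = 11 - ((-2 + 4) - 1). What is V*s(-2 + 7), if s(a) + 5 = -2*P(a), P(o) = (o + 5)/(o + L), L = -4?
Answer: -500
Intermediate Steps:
P(o) = (5 + o)/(-4 + o) (P(o) = (o + 5)/(o - 4) = (5 + o)/(-4 + o))
V = 20 (V = 2*(11 - ((-2 + 4) - 1)) = 2*(11 - (2 - 1)) = 2*(11 - 1*1) = 2*(11 - 1) = 2*10 = 20)
s(a) = -5 - 2*(5 + a)/(-4 + a)
V*s(-2 + 7) = 20*((10 - 7*(-2 + 7))/(-4 + (-2 + 7))) = 20*((10 - 7*5)/(-4 + 5)) = 20*((10 - 35)/1) = 20*(1*(-25)) = 20*(-25) = -500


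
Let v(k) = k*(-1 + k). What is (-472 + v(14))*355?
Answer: -102950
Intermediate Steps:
(-472 + v(14))*355 = (-472 + 14*(-1 + 14))*355 = (-472 + 14*13)*355 = (-472 + 182)*355 = -290*355 = -102950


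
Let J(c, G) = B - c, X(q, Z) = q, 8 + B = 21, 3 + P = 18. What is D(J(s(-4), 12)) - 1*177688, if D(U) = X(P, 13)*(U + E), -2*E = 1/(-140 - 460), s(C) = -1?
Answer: -14198239/80 ≈ -1.7748e+5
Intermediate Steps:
P = 15 (P = -3 + 18 = 15)
B = 13 (B = -8 + 21 = 13)
E = 1/1200 (E = -1/(2*(-140 - 460)) = -1/2/(-600) = -1/2*(-1/600) = 1/1200 ≈ 0.00083333)
J(c, G) = 13 - c
D(U) = 1/80 + 15*U (D(U) = 15*(U + 1/1200) = 15*(1/1200 + U) = 1/80 + 15*U)
D(J(s(-4), 12)) - 1*177688 = (1/80 + 15*(13 - 1*(-1))) - 1*177688 = (1/80 + 15*(13 + 1)) - 177688 = (1/80 + 15*14) - 177688 = (1/80 + 210) - 177688 = 16801/80 - 177688 = -14198239/80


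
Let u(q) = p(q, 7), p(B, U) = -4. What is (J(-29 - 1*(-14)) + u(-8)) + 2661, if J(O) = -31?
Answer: 2626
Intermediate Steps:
u(q) = -4
(J(-29 - 1*(-14)) + u(-8)) + 2661 = (-31 - 4) + 2661 = -35 + 2661 = 2626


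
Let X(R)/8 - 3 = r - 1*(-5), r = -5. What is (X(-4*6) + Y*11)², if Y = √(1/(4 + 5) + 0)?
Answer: 6889/9 ≈ 765.44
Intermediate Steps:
Y = ⅓ (Y = √(1/9 + 0) = √(⅑ + 0) = √(⅑) = ⅓ ≈ 0.33333)
X(R) = 24 (X(R) = 24 + 8*(-5 - 1*(-5)) = 24 + 8*(-5 + 5) = 24 + 8*0 = 24 + 0 = 24)
(X(-4*6) + Y*11)² = (24 + (⅓)*11)² = (24 + 11/3)² = (83/3)² = 6889/9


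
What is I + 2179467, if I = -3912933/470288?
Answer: 1024973263563/470288 ≈ 2.1795e+6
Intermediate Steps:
I = -3912933/470288 (I = -3912933*1/470288 = -3912933/470288 ≈ -8.3203)
I + 2179467 = -3912933/470288 + 2179467 = 1024973263563/470288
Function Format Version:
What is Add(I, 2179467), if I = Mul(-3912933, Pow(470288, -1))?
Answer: Rational(1024973263563, 470288) ≈ 2.1795e+6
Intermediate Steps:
I = Rational(-3912933, 470288) (I = Mul(-3912933, Rational(1, 470288)) = Rational(-3912933, 470288) ≈ -8.3203)
Add(I, 2179467) = Add(Rational(-3912933, 470288), 2179467) = Rational(1024973263563, 470288)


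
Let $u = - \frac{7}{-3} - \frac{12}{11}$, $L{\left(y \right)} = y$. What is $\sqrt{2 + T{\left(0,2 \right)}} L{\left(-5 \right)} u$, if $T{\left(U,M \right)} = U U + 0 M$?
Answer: $- \frac{205 \sqrt{2}}{33} \approx -8.7853$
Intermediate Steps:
$T{\left(U,M \right)} = U^{2}$ ($T{\left(U,M \right)} = U^{2} + 0 = U^{2}$)
$u = \frac{41}{33}$ ($u = \left(-7\right) \left(- \frac{1}{3}\right) - \frac{12}{11} = \frac{7}{3} - \frac{12}{11} = \frac{41}{33} \approx 1.2424$)
$\sqrt{2 + T{\left(0,2 \right)}} L{\left(-5 \right)} u = \sqrt{2 + 0^{2}} \left(-5\right) \frac{41}{33} = \sqrt{2 + 0} \left(-5\right) \frac{41}{33} = \sqrt{2} \left(-5\right) \frac{41}{33} = - 5 \sqrt{2} \cdot \frac{41}{33} = - \frac{205 \sqrt{2}}{33}$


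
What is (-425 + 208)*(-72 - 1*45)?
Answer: 25389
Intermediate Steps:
(-425 + 208)*(-72 - 1*45) = -217*(-72 - 45) = -217*(-117) = 25389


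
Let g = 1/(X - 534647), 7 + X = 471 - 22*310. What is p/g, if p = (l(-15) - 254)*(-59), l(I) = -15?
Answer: -8586258613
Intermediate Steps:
X = -6356 (X = -7 + (471 - 22*310) = -7 + (471 - 6820) = -7 - 6349 = -6356)
g = -1/541003 (g = 1/(-6356 - 534647) = 1/(-541003) = -1/541003 ≈ -1.8484e-6)
p = 15871 (p = (-15 - 254)*(-59) = -269*(-59) = 15871)
p/g = 15871/(-1/541003) = 15871*(-541003) = -8586258613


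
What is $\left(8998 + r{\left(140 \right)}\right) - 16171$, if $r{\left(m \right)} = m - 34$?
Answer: $-7067$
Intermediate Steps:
$r{\left(m \right)} = -34 + m$
$\left(8998 + r{\left(140 \right)}\right) - 16171 = \left(8998 + \left(-34 + 140\right)\right) - 16171 = \left(8998 + 106\right) - 16171 = 9104 - 16171 = -7067$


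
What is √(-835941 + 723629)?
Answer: 2*I*√28078 ≈ 335.13*I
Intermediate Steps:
√(-835941 + 723629) = √(-112312) = 2*I*√28078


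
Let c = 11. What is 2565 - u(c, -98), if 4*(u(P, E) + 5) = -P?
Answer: 10291/4 ≈ 2572.8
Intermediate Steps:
u(P, E) = -5 - P/4 (u(P, E) = -5 + (-P)/4 = -5 - P/4)
2565 - u(c, -98) = 2565 - (-5 - ¼*11) = 2565 - (-5 - 11/4) = 2565 - 1*(-31/4) = 2565 + 31/4 = 10291/4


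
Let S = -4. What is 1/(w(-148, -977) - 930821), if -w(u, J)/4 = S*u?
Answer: -1/933189 ≈ -1.0716e-6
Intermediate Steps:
w(u, J) = 16*u (w(u, J) = -(-16)*u = 16*u)
1/(w(-148, -977) - 930821) = 1/(16*(-148) - 930821) = 1/(-2368 - 930821) = 1/(-933189) = -1/933189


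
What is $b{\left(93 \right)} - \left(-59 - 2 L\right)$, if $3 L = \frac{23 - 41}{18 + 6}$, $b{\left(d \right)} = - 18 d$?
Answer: $- \frac{3231}{2} \approx -1615.5$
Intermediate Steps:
$L = - \frac{1}{4}$ ($L = \frac{\left(23 - 41\right) \frac{1}{18 + 6}}{3} = \frac{\left(-18\right) \frac{1}{24}}{3} = \frac{1}{3} \left(- \frac{3}{4}\right) = - \frac{1}{4} \approx -0.25$)
$b{\left(93 \right)} - \left(-59 - 2 L\right) = \left(-18\right) 93 - \left(-59 - - \frac{1}{2}\right) = -1674 - \left(-59 + \frac{1}{2}\right) = -1674 - - \frac{117}{2} = -1674 + \frac{117}{2} = - \frac{3231}{2}$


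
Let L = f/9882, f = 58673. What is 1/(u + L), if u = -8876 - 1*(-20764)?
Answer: 9882/117535889 ≈ 8.4076e-5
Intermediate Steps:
L = 58673/9882 ≈ 5.9374
u = 11888 (u = -8876 + 20764 = 11888)
1/(u + L) = 1/(11888 + 58673/9882) = 1/(117535889/9882) = 9882/117535889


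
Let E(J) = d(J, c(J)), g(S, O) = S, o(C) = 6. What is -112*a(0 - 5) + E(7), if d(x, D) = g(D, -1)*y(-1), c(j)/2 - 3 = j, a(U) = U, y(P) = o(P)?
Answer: 680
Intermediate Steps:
y(P) = 6
c(j) = 6 + 2*j
d(x, D) = 6*D (d(x, D) = D*6 = 6*D)
E(J) = 36 + 12*J (E(J) = 6*(6 + 2*J) = 36 + 12*J)
-112*a(0 - 5) + E(7) = -112*(0 - 5) + (36 + 12*7) = -112*(-5) + (36 + 84) = 560 + 120 = 680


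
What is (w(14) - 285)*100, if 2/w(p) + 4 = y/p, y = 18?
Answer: -542900/19 ≈ -28574.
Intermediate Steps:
w(p) = 2/(-4 + 18/p)
(w(14) - 285)*100 = (-1*14/(-9 + 2*14) - 285)*100 = (-1*14/(-9 + 28) - 285)*100 = (-1*14/19 - 285)*100 = (-1*14*1/19 - 285)*100 = (-14/19 - 285)*100 = -5429/19*100 = -542900/19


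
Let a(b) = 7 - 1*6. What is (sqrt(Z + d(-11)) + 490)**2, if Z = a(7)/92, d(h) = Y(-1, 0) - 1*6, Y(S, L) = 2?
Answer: (22540 + I*sqrt(8441))**2/2116 ≈ 2.401e+5 + 1957.3*I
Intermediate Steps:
a(b) = 1 (a(b) = 7 - 6 = 1)
d(h) = -4 (d(h) = 2 - 1*6 = 2 - 6 = -4)
Z = 1/92 ≈ 0.010870
(sqrt(Z + d(-11)) + 490)**2 = (sqrt(1/92 - 4) + 490)**2 = (sqrt(-367/92) + 490)**2 = (I*sqrt(8441)/46 + 490)**2 = (490 + I*sqrt(8441)/46)**2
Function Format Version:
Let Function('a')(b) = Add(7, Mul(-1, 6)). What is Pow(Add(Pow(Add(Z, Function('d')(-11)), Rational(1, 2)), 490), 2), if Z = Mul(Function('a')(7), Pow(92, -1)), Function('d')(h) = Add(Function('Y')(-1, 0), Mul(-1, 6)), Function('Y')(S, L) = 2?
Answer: Mul(Rational(1, 2116), Pow(Add(22540, Mul(I, Pow(8441, Rational(1, 2)))), 2)) ≈ Add(2.4010e+5, Mul(1957.3, I))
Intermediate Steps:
Function('a')(b) = 1 (Function('a')(b) = Add(7, -6) = 1)
Function('d')(h) = -4 (Function('d')(h) = Add(2, Mul(-1, 6)) = Add(2, -6) = -4)
Z = Rational(1, 92) (Z = Mul(1, Pow(92, -1)) = Mul(1, Rational(1, 92)) = Rational(1, 92) ≈ 0.010870)
Pow(Add(Pow(Add(Z, Function('d')(-11)), Rational(1, 2)), 490), 2) = Pow(Add(Pow(Add(Rational(1, 92), -4), Rational(1, 2)), 490), 2) = Pow(Add(Pow(Rational(-367, 92), Rational(1, 2)), 490), 2) = Pow(Add(Mul(Rational(1, 46), I, Pow(8441, Rational(1, 2))), 490), 2) = Pow(Add(490, Mul(Rational(1, 46), I, Pow(8441, Rational(1, 2)))), 2)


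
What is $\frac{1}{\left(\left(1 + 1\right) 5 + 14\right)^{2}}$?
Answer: $\frac{1}{576} \approx 0.0017361$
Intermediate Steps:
$\frac{1}{\left(\left(1 + 1\right) 5 + 14\right)^{2}} = \frac{1}{\left(2 \cdot 5 + 14\right)^{2}} = \frac{1}{\left(10 + 14\right)^{2}} = \frac{1}{24^{2}} = \frac{1}{576}$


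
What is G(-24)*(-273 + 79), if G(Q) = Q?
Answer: 4656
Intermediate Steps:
G(-24)*(-273 + 79) = -24*(-273 + 79) = -24*(-194) = 4656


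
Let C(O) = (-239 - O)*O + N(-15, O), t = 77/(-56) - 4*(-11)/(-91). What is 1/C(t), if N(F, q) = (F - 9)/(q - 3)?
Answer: 624851136/278478115309 ≈ 0.0022438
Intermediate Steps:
N(F, q) = (-9 + F)/(-3 + q)
t = -1353/728 (t = 77*(-1/56) + 44*(-1/91) = -11/8 - 44/91 = -1353/728 ≈ -1.8585)
C(O) = -24/(-3 + O) + O*(-239 - O) (C(O) = (-239 - O)*O + (-9 - 15)/(-3 + O) = O*(-239 - O) - 24/(-3 + O) = -24/(-3 + O) + O*(-239 - O))
1/C(t) = 1/((-24 - 1353*(-239 - 1*(-1353/728))*(-3 - 1353/728)/728)/(-3 - 1353/728)) = 1/((-24 - 1353/728*(-239 + 1353/728)*(-3537/728))/(-3537/728)) = 1/(-728*(-24 - 1353/728*(-172639/728)*(-3537/728))/3537) = 1/(-728*(-24 - 826174465479/385828352)/3537) = 1/(-728/3537*(-835434345927/385828352)) = 1/(278478115309/624851136) = 624851136/278478115309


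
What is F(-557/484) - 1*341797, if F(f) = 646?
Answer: -341151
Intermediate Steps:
F(-557/484) - 1*341797 = 646 - 1*341797 = 646 - 341797 = -341151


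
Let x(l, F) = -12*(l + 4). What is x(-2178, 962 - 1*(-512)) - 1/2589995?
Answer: 67567789559/2589995 ≈ 26088.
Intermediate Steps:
x(l, F) = -48 - 12*l (x(l, F) = -12*(4 + l) = -48 - 12*l)
x(-2178, 962 - 1*(-512)) - 1/2589995 = (-48 - 12*(-2178)) - 1/2589995 = (-48 + 26136) - 1*1/2589995 = 26088 - 1/2589995 = 67567789559/2589995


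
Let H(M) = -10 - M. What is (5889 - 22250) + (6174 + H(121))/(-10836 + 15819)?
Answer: -81520820/4983 ≈ -16360.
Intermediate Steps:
(5889 - 22250) + (6174 + H(121))/(-10836 + 15819) = (5889 - 22250) + (6174 + (-10 - 1*121))/(-10836 + 15819) = -16361 + (6174 + (-10 - 121))/4983 = -16361 + (6174 - 131)*(1/4983) = -16361 + 6043*(1/4983) = -16361 + 6043/4983 = -81520820/4983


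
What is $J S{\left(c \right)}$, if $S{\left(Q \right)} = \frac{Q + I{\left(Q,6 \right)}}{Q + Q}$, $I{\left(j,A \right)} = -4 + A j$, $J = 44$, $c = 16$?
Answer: $\frac{297}{2} \approx 148.5$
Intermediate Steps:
$S{\left(Q \right)} = \frac{-4 + 7 Q}{2 Q}$ ($S{\left(Q \right)} = \frac{Q + \left(-4 + 6 Q\right)}{Q + Q} = \frac{-4 + 7 Q}{2 Q}$)
$J S{\left(c \right)} = 44 \left(\frac{7}{2} - \frac{2}{16}\right) = 44 \left(\frac{7}{2} - \frac{1}{8}\right) = 44 \cdot \frac{27}{8} = \frac{297}{2}$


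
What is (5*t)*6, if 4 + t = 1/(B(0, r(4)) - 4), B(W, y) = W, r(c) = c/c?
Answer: -255/2 ≈ -127.50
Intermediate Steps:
r(c) = 1
t = -17/4 (t = -4 + 1/(0 - 4) = -4 + 1/(-4) = -4 - 1/4 = -17/4 ≈ -4.2500)
(5*t)*6 = (5*(-17/4))*6 = -85/4*6 = -255/2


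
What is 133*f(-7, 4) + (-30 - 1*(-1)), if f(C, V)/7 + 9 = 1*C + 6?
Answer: -9339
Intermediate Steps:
f(C, V) = -21 + 7*C (f(C, V) = -63 + 7*(1*C + 6) = -63 + 7*(C + 6) = -63 + 7*(6 + C) = -63 + (42 + 7*C) = -21 + 7*C)
133*f(-7, 4) + (-30 - 1*(-1)) = 133*(-21 + 7*(-7)) + (-30 - 1*(-1)) = 133*(-21 - 49) + (-30 + 1) = 133*(-70) - 29 = -9310 - 29 = -9339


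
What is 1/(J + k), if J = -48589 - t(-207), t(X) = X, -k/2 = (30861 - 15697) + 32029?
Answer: -1/142768 ≈ -7.0044e-6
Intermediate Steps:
k = -94386 (k = -2*((30861 - 15697) + 32029) = -2*(15164 + 32029) = -2*47193 = -94386)
J = -48382 (J = -48589 - 1*(-207) = -48589 + 207 = -48382)
1/(J + k) = 1/(-48382 - 94386) = 1/(-142768) = -1/142768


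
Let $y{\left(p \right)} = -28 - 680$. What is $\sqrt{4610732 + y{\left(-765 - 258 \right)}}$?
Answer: $2 \sqrt{1152506} \approx 2147.1$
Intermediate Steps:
$y{\left(p \right)} = -708$ ($y{\left(p \right)} = -28 - 680 = -708$)
$\sqrt{4610732 + y{\left(-765 - 258 \right)}} = \sqrt{4610732 - 708} = \sqrt{4610024} = 2 \sqrt{1152506}$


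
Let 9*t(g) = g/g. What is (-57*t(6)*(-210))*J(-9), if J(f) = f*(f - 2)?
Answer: 131670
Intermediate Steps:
t(g) = 1/9 (t(g) = (g/g)/9 = (1/9)*1 = 1/9)
J(f) = f*(-2 + f)
(-57*t(6)*(-210))*J(-9) = (-57*1/9*(-210))*(-9*(-2 - 9)) = (-19/3*(-210))*(-9*(-11)) = 1330*99 = 131670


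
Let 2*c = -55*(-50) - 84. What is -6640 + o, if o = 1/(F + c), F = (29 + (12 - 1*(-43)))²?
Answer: -55702959/8389 ≈ -6640.0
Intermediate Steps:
c = 1333 (c = (-55*(-50) - 84)/2 = (2750 - 84)/2 = (½)*2666 = 1333)
F = 7056 (F = (29 + (12 + 43))² = (29 + 55)² = 84² = 7056)
o = 1/8389 (o = 1/(7056 + 1333) = 1/8389 ≈ 0.00011920)
-6640 + o = -6640 + 1/8389 = -55702959/8389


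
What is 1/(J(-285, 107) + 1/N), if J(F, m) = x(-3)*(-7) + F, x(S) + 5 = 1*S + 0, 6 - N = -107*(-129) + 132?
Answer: -13929/3189742 ≈ -0.0043668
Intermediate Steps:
N = -13929 (N = 6 - (-107*(-129) + 132) = 6 - (13803 + 132) = 6 - 1*13935 = 6 - 13935 = -13929)
x(S) = -5 + S (x(S) = -5 + (1*S + 0) = -5 + (S + 0) = -5 + S)
J(F, m) = 56 + F (J(F, m) = (-5 - 3)*(-7) + F = -8*(-7) + F = 56 + F)
1/(J(-285, 107) + 1/N) = 1/((56 - 285) + 1/(-13929)) = 1/(-229 - 1/13929) = 1/(-3189742/13929) = -13929/3189742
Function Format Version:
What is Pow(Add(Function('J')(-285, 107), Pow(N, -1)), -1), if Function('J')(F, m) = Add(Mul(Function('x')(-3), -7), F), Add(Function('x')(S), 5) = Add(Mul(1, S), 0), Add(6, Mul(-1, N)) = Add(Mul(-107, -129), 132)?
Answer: Rational(-13929, 3189742) ≈ -0.0043668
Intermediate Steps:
N = -13929 (N = Add(6, Mul(-1, Add(Mul(-107, -129), 132))) = Add(6, Mul(-1, Add(13803, 132))) = Add(6, Mul(-1, 13935)) = Add(6, -13935) = -13929)
Function('x')(S) = Add(-5, S) (Function('x')(S) = Add(-5, Add(Mul(1, S), 0)) = Add(-5, Add(S, 0)) = Add(-5, S))
Function('J')(F, m) = Add(56, F) (Function('J')(F, m) = Add(Mul(Add(-5, -3), -7), F) = Add(Mul(-8, -7), F) = Add(56, F))
Pow(Add(Function('J')(-285, 107), Pow(N, -1)), -1) = Pow(Add(Add(56, -285), Pow(-13929, -1)), -1) = Pow(Add(-229, Rational(-1, 13929)), -1) = Pow(Rational(-3189742, 13929), -1) = Rational(-13929, 3189742)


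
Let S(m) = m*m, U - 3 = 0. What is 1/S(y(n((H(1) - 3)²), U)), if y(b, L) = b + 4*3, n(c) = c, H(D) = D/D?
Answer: 1/256 ≈ 0.0039063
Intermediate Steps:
H(D) = 1
U = 3 (U = 3 + 0 = 3)
y(b, L) = 12 + b (y(b, L) = b + 12 = 12 + b)
S(m) = m²
1/S(y(n((H(1) - 3)²), U)) = 1/((12 + (1 - 3)²)²) = 1/((12 + (-2)²)²) = 1/((12 + 4)²) = 1/(16²) = 1/256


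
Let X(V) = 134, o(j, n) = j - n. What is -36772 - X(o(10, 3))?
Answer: -36906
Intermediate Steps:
-36772 - X(o(10, 3)) = -36772 - 1*134 = -36772 - 134 = -36906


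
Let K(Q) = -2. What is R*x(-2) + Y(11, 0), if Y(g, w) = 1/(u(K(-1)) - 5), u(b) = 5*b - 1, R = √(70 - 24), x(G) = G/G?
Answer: -1/16 + √46 ≈ 6.7198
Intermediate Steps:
x(G) = 1
R = √46 ≈ 6.7823
u(b) = -1 + 5*b
Y(g, w) = -1/16 (Y(g, w) = 1/((-1 + 5*(-2)) - 5) = 1/((-1 - 10) - 5) = 1/(-11 - 5) = 1/(-16) = -1/16)
R*x(-2) + Y(11, 0) = √46*1 - 1/16 = √46 - 1/16 = -1/16 + √46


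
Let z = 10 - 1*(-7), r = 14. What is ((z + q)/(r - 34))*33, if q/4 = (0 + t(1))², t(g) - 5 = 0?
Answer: -3861/20 ≈ -193.05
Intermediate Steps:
t(g) = 5 (t(g) = 5 + 0 = 5)
q = 100 (q = 4*(0 + 5)² = 4*5² = 4*25 = 100)
z = 17 (z = 10 + 7 = 17)
((z + q)/(r - 34))*33 = ((17 + 100)/(14 - 34))*33 = (117/(-20))*33 = (117*(-1/20))*33 = -117/20*33 = -3861/20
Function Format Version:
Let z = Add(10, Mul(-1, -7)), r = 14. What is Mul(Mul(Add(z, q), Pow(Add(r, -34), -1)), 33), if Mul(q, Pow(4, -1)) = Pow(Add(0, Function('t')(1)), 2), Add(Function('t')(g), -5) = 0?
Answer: Rational(-3861, 20) ≈ -193.05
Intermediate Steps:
Function('t')(g) = 5 (Function('t')(g) = Add(5, 0) = 5)
q = 100 (q = Mul(4, Pow(Add(0, 5), 2)) = Mul(4, Pow(5, 2)) = Mul(4, 25) = 100)
z = 17 (z = Add(10, 7) = 17)
Mul(Mul(Add(z, q), Pow(Add(r, -34), -1)), 33) = Mul(Mul(Add(17, 100), Pow(Add(14, -34), -1)), 33) = Mul(Mul(117, Pow(-20, -1)), 33) = Mul(Mul(117, Rational(-1, 20)), 33) = Mul(Rational(-117, 20), 33) = Rational(-3861, 20)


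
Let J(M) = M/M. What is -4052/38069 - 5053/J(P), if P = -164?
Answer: -192366709/38069 ≈ -5053.1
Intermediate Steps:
J(M) = 1
-4052/38069 - 5053/J(P) = -4052/38069 - 5053/1 = -4052*1/38069 - 5053*1 = -4052/38069 - 5053 = -192366709/38069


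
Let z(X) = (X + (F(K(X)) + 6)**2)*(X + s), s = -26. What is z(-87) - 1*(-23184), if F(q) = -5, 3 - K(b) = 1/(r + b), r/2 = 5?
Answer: 32902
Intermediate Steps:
r = 10 (r = 2*5 = 10)
K(b) = 3 - 1/(10 + b)
z(X) = (1 + X)*(-26 + X) (z(X) = (X + (-5 + 6)**2)*(X - 26) = (X + 1**2)*(-26 + X) = (X + 1)*(-26 + X) = (1 + X)*(-26 + X))
z(-87) - 1*(-23184) = (-26 + (-87)**2 - 25*(-87)) - 1*(-23184) = (-26 + 7569 + 2175) + 23184 = 9718 + 23184 = 32902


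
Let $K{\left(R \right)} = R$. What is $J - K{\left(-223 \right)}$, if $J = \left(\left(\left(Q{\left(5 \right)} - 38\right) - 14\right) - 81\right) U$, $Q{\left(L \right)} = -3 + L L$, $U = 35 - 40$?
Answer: $778$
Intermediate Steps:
$U = -5$
$Q{\left(L \right)} = -3 + L^{2}$
$J = 555$ ($J = \left(\left(\left(\left(-3 + 5^{2}\right) - 38\right) - 14\right) - 81\right) \left(-5\right) = \left(\left(\left(\left(-3 + 25\right) - 38\right) - 14\right) - 81\right) \left(-5\right) = \left(\left(\left(22 - 38\right) - 14\right) - 81\right) \left(-5\right) = \left(\left(-16 - 14\right) - 81\right) \left(-5\right) = \left(-30 - 81\right) \left(-5\right) = \left(-111\right) \left(-5\right) = 555$)
$J - K{\left(-223 \right)} = 555 - -223 = 555 + 223 = 778$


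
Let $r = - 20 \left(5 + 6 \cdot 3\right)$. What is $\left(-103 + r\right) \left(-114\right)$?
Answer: $64182$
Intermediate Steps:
$r = -460$ ($r = - 20 \left(5 + 18\right) = \left(-20\right) 23 = -460$)
$\left(-103 + r\right) \left(-114\right) = \left(-103 - 460\right) \left(-114\right) = \left(-563\right) \left(-114\right) = 64182$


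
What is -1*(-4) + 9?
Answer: 13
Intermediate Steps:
-1*(-4) + 9 = 4 + 9 = 13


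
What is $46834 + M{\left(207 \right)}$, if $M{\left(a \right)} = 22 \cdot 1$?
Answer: $46856$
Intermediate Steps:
$M{\left(a \right)} = 22$
$46834 + M{\left(207 \right)} = 46834 + 22 = 46856$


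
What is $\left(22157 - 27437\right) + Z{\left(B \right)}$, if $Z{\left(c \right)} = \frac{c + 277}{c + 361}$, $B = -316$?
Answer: $- \frac{79213}{15} \approx -5280.9$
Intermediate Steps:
$Z{\left(c \right)} = \frac{277 + c}{361 + c}$
$\left(22157 - 27437\right) + Z{\left(B \right)} = \left(22157 - 27437\right) + \frac{277 - 316}{361 - 316} = \left(22157 - 27437\right) + \frac{1}{45} \left(-39\right) = -5280 - \frac{13}{15} = - \frac{79213}{15}$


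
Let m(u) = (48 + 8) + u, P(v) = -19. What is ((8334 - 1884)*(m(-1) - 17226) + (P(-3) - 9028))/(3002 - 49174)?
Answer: 110761997/46172 ≈ 2398.9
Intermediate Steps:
m(u) = 56 + u
((8334 - 1884)*(m(-1) - 17226) + (P(-3) - 9028))/(3002 - 49174) = ((8334 - 1884)*((56 - 1) - 17226) + (-19 - 9028))/(3002 - 49174) = (6450*(55 - 17226) - 9047)/(-46172) = (6450*(-17171) - 9047)*(-1/46172) = (-110752950 - 9047)*(-1/46172) = -110761997*(-1/46172) = 110761997/46172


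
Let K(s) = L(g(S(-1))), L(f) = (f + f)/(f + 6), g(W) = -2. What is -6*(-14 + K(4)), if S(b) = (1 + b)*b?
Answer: 90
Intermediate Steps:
S(b) = b*(1 + b)
L(f) = 2*f/(6 + f) (L(f) = (2*f)/(6 + f) = 2*f/(6 + f))
K(s) = -1 (K(s) = 2*(-2)/(6 - 2) = 2*(-2)/4 = 2*(-2)*(¼) = -1)
-6*(-14 + K(4)) = -6*(-14 - 1) = -6*(-15) = 90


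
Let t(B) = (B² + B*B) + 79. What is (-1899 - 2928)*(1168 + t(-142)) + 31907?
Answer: -200650618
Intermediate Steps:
t(B) = 79 + 2*B² (t(B) = (B² + B²) + 79 = 2*B² + 79 = 79 + 2*B²)
(-1899 - 2928)*(1168 + t(-142)) + 31907 = (-1899 - 2928)*(1168 + (79 + 2*(-142)²)) + 31907 = -4827*(1168 + (79 + 2*20164)) + 31907 = -4827*(1168 + (79 + 40328)) + 31907 = -4827*(1168 + 40407) + 31907 = -4827*41575 + 31907 = -200682525 + 31907 = -200650618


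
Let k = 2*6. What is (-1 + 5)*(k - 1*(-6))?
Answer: 72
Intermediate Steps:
k = 12
(-1 + 5)*(k - 1*(-6)) = (-1 + 5)*(12 - 1*(-6)) = 4*(12 + 6) = 4*18 = 72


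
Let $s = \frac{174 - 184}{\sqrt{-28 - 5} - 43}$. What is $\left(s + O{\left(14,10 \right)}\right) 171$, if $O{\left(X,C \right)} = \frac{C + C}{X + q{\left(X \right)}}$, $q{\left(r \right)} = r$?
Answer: $\frac{1061910}{6587} + \frac{855 i \sqrt{33}}{941} \approx 161.21 + 5.2196 i$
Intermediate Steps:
$s = - \frac{10}{-43 + i \sqrt{33}}$ ($s = - \frac{10}{\sqrt{-33} - 43} = - \frac{10}{i \sqrt{33} - 43} = - \frac{10}{-43 + i \sqrt{33}} \approx 0.22848 + 0.030524 i$)
$O{\left(X,C \right)} = \frac{C}{X}$ ($O{\left(X,C \right)} = \frac{C + C}{X + X} = \frac{2 C}{2 X} = 2 C \frac{1}{2 X} = \frac{C}{X}$)
$\left(s + O{\left(14,10 \right)}\right) 171 = \left(\left(\frac{215}{941} + \frac{5 i \sqrt{33}}{941}\right) + \frac{10}{14}\right) 171 = \left(\left(\frac{215}{941} + \frac{5 i \sqrt{33}}{941}\right) + 10 \cdot \frac{1}{14}\right) 171 = \left(\left(\frac{215}{941} + \frac{5 i \sqrt{33}}{941}\right) + \frac{5}{7}\right) 171 = \left(\frac{6210}{6587} + \frac{5 i \sqrt{33}}{941}\right) 171 = \frac{1061910}{6587} + \frac{855 i \sqrt{33}}{941}$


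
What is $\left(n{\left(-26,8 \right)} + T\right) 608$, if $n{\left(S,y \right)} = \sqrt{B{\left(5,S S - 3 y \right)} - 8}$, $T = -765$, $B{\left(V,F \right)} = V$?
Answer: $-465120 + 608 i \sqrt{3} \approx -4.6512 \cdot 10^{5} + 1053.1 i$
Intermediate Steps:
$n{\left(S,y \right)} = i \sqrt{3}$ ($n{\left(S,y \right)} = \sqrt{5 - 8} = \sqrt{-3} = i \sqrt{3}$)
$\left(n{\left(-26,8 \right)} + T\right) 608 = \left(i \sqrt{3} - 765\right) 608 = \left(-765 + i \sqrt{3}\right) 608 = -465120 + 608 i \sqrt{3}$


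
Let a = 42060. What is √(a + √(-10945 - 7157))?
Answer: √(42060 + I*√18102) ≈ 205.09 + 0.328*I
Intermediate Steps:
√(a + √(-10945 - 7157)) = √(42060 + √(-10945 - 7157)) = √(42060 + √(-18102)) = √(42060 + I*√18102)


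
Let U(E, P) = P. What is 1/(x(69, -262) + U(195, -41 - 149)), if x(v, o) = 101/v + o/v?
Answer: -3/577 ≈ -0.0051993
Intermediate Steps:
1/(x(69, -262) + U(195, -41 - 149)) = 1/((101 - 262)/69 + (-41 - 149)) = 1/((1/69)*(-161) - 190) = 1/(-7/3 - 190) = 1/(-577/3) = -3/577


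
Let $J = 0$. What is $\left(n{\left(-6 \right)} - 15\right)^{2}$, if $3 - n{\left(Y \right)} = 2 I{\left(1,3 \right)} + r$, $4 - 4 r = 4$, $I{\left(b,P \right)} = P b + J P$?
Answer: $324$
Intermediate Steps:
$I{\left(b,P \right)} = P b$ ($I{\left(b,P \right)} = P b + 0 P = P b + 0 = P b$)
$r = 0$ ($r = 1 - 1 = 0$)
$n{\left(Y \right)} = -3$ ($n{\left(Y \right)} = 3 - \left(2 \cdot 3 \cdot 1 + 0\right) = 3 - \left(2 \cdot 3 + 0\right) = 3 - \left(6 + 0\right) = 3 - 6 = -3$)
$\left(n{\left(-6 \right)} - 15\right)^{2} = \left(-3 - 15\right)^{2} = \left(-18\right)^{2} = 324$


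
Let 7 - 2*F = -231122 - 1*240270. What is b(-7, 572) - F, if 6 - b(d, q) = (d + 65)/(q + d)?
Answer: -266333771/1130 ≈ -2.3569e+5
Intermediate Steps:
F = 471399/2 (F = 7/2 - (-231122 - 1*240270)/2 = 7/2 - (-231122 - 240270)/2 = 7/2 - 1/2*(-471392) = 7/2 + 235696 = 471399/2 ≈ 2.3570e+5)
b(d, q) = 6 - (65 + d)/(d + q) (b(d, q) = 6 - (d + 65)/(q + d) = 6 - (65 + d)/(d + q))
b(-7, 572) - F = (-65 + 5*(-7) + 6*572)/(-7 + 572) - 1*471399/2 = (-65 - 35 + 3432)/565 - 471399/2 = (1/565)*3332 - 471399/2 = 3332/565 - 471399/2 = -266333771/1130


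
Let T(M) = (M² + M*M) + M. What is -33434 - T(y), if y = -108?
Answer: -56654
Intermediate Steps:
T(M) = M + 2*M² (T(M) = (M² + M²) + M = 2*M² + M = M + 2*M²)
-33434 - T(y) = -33434 - (-108)*(1 + 2*(-108)) = -33434 - (-108)*(1 - 216) = -33434 - (-108)*(-215) = -33434 - 1*23220 = -33434 - 23220 = -56654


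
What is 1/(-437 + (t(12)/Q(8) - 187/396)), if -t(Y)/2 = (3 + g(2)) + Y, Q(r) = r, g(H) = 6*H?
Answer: -9/3998 ≈ -0.0022511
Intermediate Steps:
t(Y) = -30 - 2*Y (t(Y) = -2*((3 + 6*2) + Y) = -2*((3 + 12) + Y) = -2*(15 + Y) = -30 - 2*Y)
1/(-437 + (t(12)/Q(8) - 187/396)) = 1/(-437 + ((-30 - 2*12)/8 - 187/396)) = 1/(-437 + ((-30 - 24)*(⅛) - 187*1/396)) = 1/(-437 + (-54*⅛ - 17/36)) = 1/(-437 + (-27/4 - 17/36)) = 1/(-437 - 65/9) = 1/(-3998/9) = -9/3998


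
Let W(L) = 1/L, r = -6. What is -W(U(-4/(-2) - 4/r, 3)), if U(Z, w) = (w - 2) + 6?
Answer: -⅐ ≈ -0.14286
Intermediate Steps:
U(Z, w) = 4 + w (U(Z, w) = (-2 + w) + 6 = 4 + w)
-W(U(-4/(-2) - 4/r, 3)) = -1/(4 + 3) = -1/7 = -1*⅐ = -⅐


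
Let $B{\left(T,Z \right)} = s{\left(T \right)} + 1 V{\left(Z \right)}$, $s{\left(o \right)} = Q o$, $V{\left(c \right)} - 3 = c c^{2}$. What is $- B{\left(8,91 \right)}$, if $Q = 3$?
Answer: $-753598$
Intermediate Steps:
$V{\left(c \right)} = 3 + c^{3}$ ($V{\left(c \right)} = 3 + c c^{2} = 3 + c^{3}$)
$s{\left(o \right)} = 3 o$
$B{\left(T,Z \right)} = 3 + Z^{3} + 3 T$ ($B{\left(T,Z \right)} = 3 T + 1 \left(3 + Z^{3}\right) = 3 T + \left(3 + Z^{3}\right) = 3 + Z^{3} + 3 T$)
$- B{\left(8,91 \right)} = - (3 + 91^{3} + 3 \cdot 8) = - (3 + 753571 + 24) = \left(-1\right) 753598 = -753598$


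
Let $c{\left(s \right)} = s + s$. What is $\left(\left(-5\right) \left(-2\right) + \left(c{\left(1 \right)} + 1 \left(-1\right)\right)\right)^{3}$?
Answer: $1331$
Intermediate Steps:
$c{\left(s \right)} = 2 s$
$\left(\left(-5\right) \left(-2\right) + \left(c{\left(1 \right)} + 1 \left(-1\right)\right)\right)^{3} = \left(\left(-5\right) \left(-2\right) + \left(2 \cdot 1 + 1 \left(-1\right)\right)\right)^{3} = \left(10 + \left(2 - 1\right)\right)^{3} = \left(10 + 1\right)^{3} = 11^{3} = 1331$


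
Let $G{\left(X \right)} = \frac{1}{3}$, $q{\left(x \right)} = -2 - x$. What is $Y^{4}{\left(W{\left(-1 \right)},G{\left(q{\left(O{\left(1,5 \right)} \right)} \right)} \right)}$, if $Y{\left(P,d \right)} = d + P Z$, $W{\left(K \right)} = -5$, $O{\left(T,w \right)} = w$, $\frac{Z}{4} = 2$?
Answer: $\frac{200533921}{81} \approx 2.4757 \cdot 10^{6}$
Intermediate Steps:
$Z = 8$ ($Z = 4 \cdot 2 = 8$)
$G{\left(X \right)} = \frac{1}{3}$
$Y{\left(P,d \right)} = d + 8 P$ ($Y{\left(P,d \right)} = d + P 8 = d + 8 P$)
$Y^{4}{\left(W{\left(-1 \right)},G{\left(q{\left(O{\left(1,5 \right)} \right)} \right)} \right)} = \left(\frac{1}{3} + 8 \left(-5\right)\right)^{4} = \left(\frac{1}{3} - 40\right)^{4} = \left(- \frac{119}{3}\right)^{4} = \frac{200533921}{81}$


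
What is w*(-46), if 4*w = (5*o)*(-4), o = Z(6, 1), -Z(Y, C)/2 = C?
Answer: -460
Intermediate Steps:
Z(Y, C) = -2*C
o = -2 (o = -2*1 = -2)
w = 10 (w = ((5*(-2))*(-4))/4 = (-10*(-4))/4 = (¼)*40 = 10)
w*(-46) = 10*(-46) = -460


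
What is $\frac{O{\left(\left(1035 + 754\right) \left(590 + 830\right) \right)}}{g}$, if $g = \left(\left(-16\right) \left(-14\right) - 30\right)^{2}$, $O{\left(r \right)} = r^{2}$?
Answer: $\frac{1613382636100}{9409} \approx 1.7147 \cdot 10^{8}$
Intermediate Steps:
$g = 37636$ ($g = \left(224 - 30\right)^{2} = 194^{2} = 37636$)
$\frac{O{\left(\left(1035 + 754\right) \left(590 + 830\right) \right)}}{g} = \frac{\left(\left(1035 + 754\right) \left(590 + 830\right)\right)^{2}}{37636} = \left(1789 \cdot 1420\right)^{2} \cdot \frac{1}{37636} = 2540380^{2} \cdot \frac{1}{37636} = 6453530544400 \cdot \frac{1}{37636} = \frac{1613382636100}{9409}$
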